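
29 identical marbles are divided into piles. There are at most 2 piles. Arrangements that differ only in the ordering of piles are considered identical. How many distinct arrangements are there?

Listing the qualifying partitions of 29:
29
28+1
27+2
26+3
25+4
24+5
23+6
22+7
21+8
20+9
19+10
18+11
17+12
16+13
15+14

15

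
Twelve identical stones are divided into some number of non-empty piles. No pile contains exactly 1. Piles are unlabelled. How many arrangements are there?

21

Enumerating:
12
2,10
3,9
4,8
2,2,8
5,7
2,3,7
6,6
2,4,6
3,3,6
2,2,2,6
2,5,5
3,4,5
2,2,3,5
4,4,4
2,2,4,4
2,3,3,4
2,2,2,2,4
3,3,3,3
2,2,2,3,3
2,2,2,2,2,2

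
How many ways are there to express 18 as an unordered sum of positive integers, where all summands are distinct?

46

There are too many to list fully; the first 12 (by largest part) are:
18
17, 1
16, 2
15, 3
15, 2, 1
14, 4
14, 3, 1
13, 5
13, 4, 1
13, 3, 2
12, 6
12, 5, 1
…and 34 more, for 46 total.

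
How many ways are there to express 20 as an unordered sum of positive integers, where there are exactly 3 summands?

33

There are too many to list fully; the first 12 (by largest part) are:
18+1+1
17+2+1
16+3+1
16+2+2
15+4+1
15+3+2
14+5+1
14+4+2
14+3+3
13+6+1
13+5+2
13+4+3
…and 21 more, for 33 total.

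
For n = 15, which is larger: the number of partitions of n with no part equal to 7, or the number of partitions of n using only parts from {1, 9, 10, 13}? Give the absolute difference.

150

Partitions of 15 with no part equal to 7: 154.
Partitions of 15 using only parts from {1, 9, 10, 13}: 4.
|154 − 4| = 150.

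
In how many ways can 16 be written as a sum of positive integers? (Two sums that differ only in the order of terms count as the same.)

231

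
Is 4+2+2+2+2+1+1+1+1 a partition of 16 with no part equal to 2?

No

The parts sum to 16, and the condition 'no summand equals 2' is violated.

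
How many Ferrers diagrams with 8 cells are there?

22

Listing the qualifying partitions of 8:
8
7, 1
6, 2
6, 1, 1
5, 3
5, 2, 1
5, 1, 1, 1
4, 4
4, 3, 1
4, 2, 2
4, 2, 1, 1
4, 1, 1, 1, 1
3, 3, 2
3, 3, 1, 1
3, 2, 2, 1
3, 2, 1, 1, 1
3, 1, 1, 1, 1, 1
2, 2, 2, 2
2, 2, 2, 1, 1
2, 2, 1, 1, 1, 1
2, 1, 1, 1, 1, 1, 1
1, 1, 1, 1, 1, 1, 1, 1
That's 22 in total.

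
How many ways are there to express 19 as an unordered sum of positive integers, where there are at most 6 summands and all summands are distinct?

54

There are too many to list fully; the first 12 (by largest part) are:
19
18 + 1
17 + 2
16 + 3
16 + 2 + 1
15 + 4
15 + 3 + 1
14 + 5
14 + 4 + 1
14 + 3 + 2
13 + 6
13 + 5 + 1
…and 42 more, for 54 total.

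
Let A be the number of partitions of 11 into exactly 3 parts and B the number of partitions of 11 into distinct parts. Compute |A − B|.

2

Partitions of 11 into exactly 3 parts: 10.
Partitions of 11 into distinct parts: 12.
|10 − 12| = 2.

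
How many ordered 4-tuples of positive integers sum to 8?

A composition of 8 into 4 positive parts is chosen by placing 3 dividers among the 7 gaps between 8 units: C(7,3) = 35.

35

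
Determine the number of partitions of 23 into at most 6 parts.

454

There are 454 such partitions.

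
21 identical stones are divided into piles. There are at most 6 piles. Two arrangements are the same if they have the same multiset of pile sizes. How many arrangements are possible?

331

Direct enumeration gives 331 partitions.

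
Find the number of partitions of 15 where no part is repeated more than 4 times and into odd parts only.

They are:
15
1+1+13
1+3+11
1+1+1+1+11
1+5+9
3+3+9
1+1+1+3+9
1+7+7
3+5+7
1+1+1+5+7
1+1+3+3+7
5+5+5
1+1+3+5+5
1+3+3+3+5
1+1+1+1+3+3+5
1+1+1+3+3+3+3

16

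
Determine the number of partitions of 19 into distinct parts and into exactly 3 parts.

21

Enumerating:
16+2+1
15+3+1
14+4+1
14+3+2
13+5+1
13+4+2
12+6+1
12+5+2
12+4+3
11+7+1
11+6+2
11+5+3
10+8+1
10+7+2
10+6+3
10+5+4
9+8+2
9+7+3
9+6+4
8+7+4
8+6+5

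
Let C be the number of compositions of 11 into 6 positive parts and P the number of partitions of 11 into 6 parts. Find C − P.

245

Compositions: C(10,5) = 252.
Unordered (partitions into 6 parts): 7.
Difference: 252 − 7 = 245.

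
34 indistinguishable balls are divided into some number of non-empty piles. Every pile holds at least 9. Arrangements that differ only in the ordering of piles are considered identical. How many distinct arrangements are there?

The partitions of 34 that satisfy the conditions:
34
25,9
24,10
23,11
22,12
21,13
20,14
19,15
18,16
17,17
16,9,9
15,10,9
14,11,9
14,10,10
13,12,9
13,11,10
12,12,10
12,11,11

18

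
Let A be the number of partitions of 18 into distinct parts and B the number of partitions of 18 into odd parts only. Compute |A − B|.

0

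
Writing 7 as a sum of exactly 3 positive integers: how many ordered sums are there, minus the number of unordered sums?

Compositions: C(6,2) = 15.
Partitions of 7 into exactly 3 parts: 4.
Difference: 15 − 4 = 11.

11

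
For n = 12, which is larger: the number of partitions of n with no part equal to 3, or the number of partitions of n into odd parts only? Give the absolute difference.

32

Partitions of 12 with no part equal to 3: 47.
Partitions of 12 into odd parts only: 15.
|47 − 15| = 32.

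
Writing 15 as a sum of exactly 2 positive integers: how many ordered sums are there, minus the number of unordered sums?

Compositions: C(14,1) = 14.
Partitions of 15 into exactly 2 parts: 7.
Difference: 14 − 7 = 7.

7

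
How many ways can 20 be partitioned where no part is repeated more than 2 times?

202

A full systematic count gives 202.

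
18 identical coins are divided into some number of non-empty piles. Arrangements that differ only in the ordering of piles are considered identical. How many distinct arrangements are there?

385

There are 385 such partitions.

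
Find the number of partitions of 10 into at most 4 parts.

23

Listing the qualifying partitions of 10:
10
9+1
8+2
8+1+1
7+3
7+2+1
7+1+1+1
6+4
6+3+1
6+2+2
6+2+1+1
5+5
5+4+1
5+3+2
5+3+1+1
5+2+2+1
4+4+2
4+4+1+1
4+3+3
4+3+2+1
4+2+2+2
3+3+3+1
3+3+2+2
That's 23 in total.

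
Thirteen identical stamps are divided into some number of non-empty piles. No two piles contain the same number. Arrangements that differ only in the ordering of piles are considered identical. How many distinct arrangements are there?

18

They are:
13
12+1
11+2
10+3
10+2+1
9+4
9+3+1
8+5
8+4+1
8+3+2
7+6
7+5+1
7+4+2
7+3+2+1
6+5+2
6+4+3
6+4+2+1
5+4+3+1
Counting gives 18.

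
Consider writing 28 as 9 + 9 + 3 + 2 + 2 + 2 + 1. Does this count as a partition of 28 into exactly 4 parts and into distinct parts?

No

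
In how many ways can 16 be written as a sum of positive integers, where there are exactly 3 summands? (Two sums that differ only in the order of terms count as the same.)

21

Enumerating:
14+1+1
13+2+1
12+3+1
12+2+2
11+4+1
11+3+2
10+5+1
10+4+2
10+3+3
9+6+1
9+5+2
9+4+3
8+7+1
8+6+2
8+5+3
8+4+4
7+7+2
7+6+3
7+5+4
6+6+4
6+5+5
Counting gives 21.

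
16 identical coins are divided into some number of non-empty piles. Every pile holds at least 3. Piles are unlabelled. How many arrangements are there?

21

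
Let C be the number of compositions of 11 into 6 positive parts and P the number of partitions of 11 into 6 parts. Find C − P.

Ordered (compositions into 6 parts): C(10,5) = 252.
Unordered (partitions into 6 parts): 7.
Difference: 252 − 7 = 245.

245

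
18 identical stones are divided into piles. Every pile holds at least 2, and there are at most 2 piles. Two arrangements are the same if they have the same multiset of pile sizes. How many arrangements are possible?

Enumerating:
18
16+2
15+3
14+4
13+5
12+6
11+7
10+8
9+9
That's 9 in total.

9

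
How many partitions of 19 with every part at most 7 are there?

Enumerating by decreasing first part gives 300 partitions in all.

300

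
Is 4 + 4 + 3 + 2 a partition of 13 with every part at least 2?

Yes

The parts sum to 13, and the condition 'every summand is at least 2' holds.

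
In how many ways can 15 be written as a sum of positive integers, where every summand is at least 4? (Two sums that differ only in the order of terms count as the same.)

Listing the qualifying partitions of 15:
15
11, 4
10, 5
9, 6
8, 7
7, 4, 4
6, 5, 4
5, 5, 5

8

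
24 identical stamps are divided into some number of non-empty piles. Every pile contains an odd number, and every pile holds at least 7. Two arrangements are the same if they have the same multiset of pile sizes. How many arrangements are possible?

3

Enumerating:
17+7
15+9
13+11
That's 3 in total.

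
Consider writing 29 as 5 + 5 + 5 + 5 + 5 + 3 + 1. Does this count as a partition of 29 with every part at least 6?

No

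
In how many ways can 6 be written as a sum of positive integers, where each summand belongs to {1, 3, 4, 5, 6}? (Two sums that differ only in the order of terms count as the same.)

Listing the qualifying partitions of 6:
6
5 + 1
4 + 1 + 1
3 + 3
3 + 1 + 1 + 1
1 + 1 + 1 + 1 + 1 + 1
Counting gives 6.

6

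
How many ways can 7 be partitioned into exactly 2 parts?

They are:
6+1
5+2
4+3
That's 3 in total.

3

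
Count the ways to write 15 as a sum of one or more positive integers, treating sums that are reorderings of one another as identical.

Direct enumeration gives 176 partitions.

176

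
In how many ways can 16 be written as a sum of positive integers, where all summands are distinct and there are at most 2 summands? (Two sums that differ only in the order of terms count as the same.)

8

Listing the qualifying partitions of 16:
16
15,1
14,2
13,3
12,4
11,5
10,6
9,7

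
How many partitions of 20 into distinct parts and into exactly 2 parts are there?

The partitions of 20 that satisfy the conditions:
19 + 1
18 + 2
17 + 3
16 + 4
15 + 5
14 + 6
13 + 7
12 + 8
11 + 9

9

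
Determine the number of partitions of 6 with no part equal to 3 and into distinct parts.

The partitions of 6 that satisfy the conditions:
6
5 + 1
4 + 2
Counting gives 3.

3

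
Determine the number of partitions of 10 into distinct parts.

They are:
10
9, 1
8, 2
7, 3
7, 2, 1
6, 4
6, 3, 1
5, 4, 1
5, 3, 2
4, 3, 2, 1

10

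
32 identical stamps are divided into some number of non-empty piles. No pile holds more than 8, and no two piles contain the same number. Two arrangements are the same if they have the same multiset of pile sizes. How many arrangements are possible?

2

They are:
8+7+6+5+4+2
8+7+6+5+3+2+1
That's 2 in total.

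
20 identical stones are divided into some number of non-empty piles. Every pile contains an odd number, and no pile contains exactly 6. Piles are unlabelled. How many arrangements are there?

64

A partial list (first 12 by largest part):
19+1
17+3
17+1+1+1
15+5
15+3+1+1
15+1+1+1+1+1
13+7
13+5+1+1
13+3+3+1
13+3+1+1+1+1
13+1+1+1+1+1+1+1
11+9
…and 52 more, for 64 total.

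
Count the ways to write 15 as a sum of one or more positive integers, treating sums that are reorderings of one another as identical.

There are 176 such partitions.

176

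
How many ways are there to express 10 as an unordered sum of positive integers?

There are too many to list fully; the first 12 (by largest part) are:
10
9 + 1
8 + 2
8 + 1 + 1
7 + 3
7 + 2 + 1
7 + 1 + 1 + 1
6 + 4
6 + 3 + 1
6 + 2 + 2
6 + 2 + 1 + 1
6 + 1 + 1 + 1 + 1
…and 30 more, for 42 total.

42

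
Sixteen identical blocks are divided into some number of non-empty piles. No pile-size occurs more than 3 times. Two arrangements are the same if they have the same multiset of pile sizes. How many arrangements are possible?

132

Counting exhaustively, 132 partitions satisfy the conditions.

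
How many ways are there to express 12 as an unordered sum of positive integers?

Counting exhaustively, 77 partitions satisfy the conditions.

77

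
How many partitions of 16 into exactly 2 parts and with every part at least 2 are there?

They are:
14,2
13,3
12,4
11,5
10,6
9,7
8,8

7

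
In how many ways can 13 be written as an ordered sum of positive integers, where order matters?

4096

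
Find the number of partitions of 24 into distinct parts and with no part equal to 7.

92

Direct enumeration gives 92 partitions.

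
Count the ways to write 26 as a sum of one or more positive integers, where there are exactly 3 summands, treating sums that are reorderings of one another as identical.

A partial list (first 12 by largest part):
24+1+1
23+2+1
22+3+1
22+2+2
21+4+1
21+3+2
20+5+1
20+4+2
20+3+3
19+6+1
19+5+2
19+4+3
…and 44 more, for 56 total.

56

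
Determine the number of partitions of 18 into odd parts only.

46

There are too many to list fully; the first 12 (by largest part) are:
17, 1
15, 3
15, 1, 1, 1
13, 5
13, 3, 1, 1
13, 1, 1, 1, 1, 1
11, 7
11, 5, 1, 1
11, 3, 3, 1
11, 3, 1, 1, 1, 1
11, 1, 1, 1, 1, 1, 1, 1
9, 9
…and 34 more, for 46 total.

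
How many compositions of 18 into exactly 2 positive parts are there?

A composition of 18 into 2 positive parts is chosen by placing 1 dividers among the 17 gaps between 18 units: C(17,1) = 17.

17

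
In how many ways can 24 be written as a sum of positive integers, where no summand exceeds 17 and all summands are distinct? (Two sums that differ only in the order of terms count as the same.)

There are 108 such partitions.

108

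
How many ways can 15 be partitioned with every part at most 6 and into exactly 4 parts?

11

Listing the qualifying partitions of 15:
6, 6, 2, 1
6, 5, 3, 1
6, 5, 2, 2
6, 4, 4, 1
6, 4, 3, 2
6, 3, 3, 3
5, 5, 4, 1
5, 5, 3, 2
5, 4, 4, 2
5, 4, 3, 3
4, 4, 4, 3
That's 11 in total.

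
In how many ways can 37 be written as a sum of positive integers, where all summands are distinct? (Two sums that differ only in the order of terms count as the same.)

Enumerating by decreasing first part gives 760 partitions in all.

760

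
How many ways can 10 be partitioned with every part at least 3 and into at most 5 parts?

5

They are:
10
3,7
4,6
5,5
3,3,4
That's 5 in total.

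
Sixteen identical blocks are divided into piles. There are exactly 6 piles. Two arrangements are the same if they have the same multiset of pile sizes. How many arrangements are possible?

A partial list (first 12 by largest part):
11+1+1+1+1+1
10+2+1+1+1+1
9+3+1+1+1+1
9+2+2+1+1+1
8+4+1+1+1+1
8+3+2+1+1+1
8+2+2+2+1+1
7+5+1+1+1+1
7+4+2+1+1+1
7+3+3+1+1+1
7+3+2+2+1+1
7+2+2+2+2+1
…and 23 more, for 35 total.

35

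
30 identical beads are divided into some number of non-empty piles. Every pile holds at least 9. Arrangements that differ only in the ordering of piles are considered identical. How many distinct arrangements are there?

11

They are:
30
21 + 9
20 + 10
19 + 11
18 + 12
17 + 13
16 + 14
15 + 15
12 + 9 + 9
11 + 10 + 9
10 + 10 + 10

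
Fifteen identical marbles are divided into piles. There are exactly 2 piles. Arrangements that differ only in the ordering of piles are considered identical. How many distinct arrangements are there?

Listing the qualifying partitions of 15:
14,1
13,2
12,3
11,4
10,5
9,6
8,7
Counting gives 7.

7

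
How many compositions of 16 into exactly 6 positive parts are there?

3003

A composition of 16 into 6 positive parts is chosen by placing 5 dividers among the 15 gaps between 16 units: C(15,5) = 3003.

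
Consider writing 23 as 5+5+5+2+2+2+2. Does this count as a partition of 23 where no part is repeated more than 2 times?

No

The parts sum to 23, and the condition 'no summand is used more than 2 times' is violated.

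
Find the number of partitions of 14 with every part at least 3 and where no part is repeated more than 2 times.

12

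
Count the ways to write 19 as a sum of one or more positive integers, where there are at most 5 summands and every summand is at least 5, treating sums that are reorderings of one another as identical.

They are:
19
14 + 5
13 + 6
12 + 7
11 + 8
10 + 9
9 + 5 + 5
8 + 6 + 5
7 + 7 + 5
7 + 6 + 6
That's 10 in total.

10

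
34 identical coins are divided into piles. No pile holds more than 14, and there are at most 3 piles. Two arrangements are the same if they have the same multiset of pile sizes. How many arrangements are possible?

The partitions of 34 that satisfy the conditions:
14,14,6
14,13,7
14,12,8
14,11,9
14,10,10
13,13,8
13,12,9
13,11,10
12,12,10
12,11,11
Counting gives 10.

10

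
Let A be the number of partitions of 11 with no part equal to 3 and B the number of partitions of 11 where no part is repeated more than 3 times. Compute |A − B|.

4

Partitions of 11 with no part equal to 3: 34.
Partitions of 11 where no part is repeated more than 3 times: 38.
|34 − 38| = 4.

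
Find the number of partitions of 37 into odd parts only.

760

Counting exhaustively, 760 partitions satisfy the conditions.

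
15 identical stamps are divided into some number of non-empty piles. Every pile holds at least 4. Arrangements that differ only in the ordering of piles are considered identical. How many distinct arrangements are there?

8

The partitions of 15 that satisfy the conditions:
15
11,4
10,5
9,6
8,7
7,4,4
6,5,4
5,5,5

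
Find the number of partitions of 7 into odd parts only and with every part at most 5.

4

Enumerating:
1,1,5
1,3,3
1,1,1,1,3
1,1,1,1,1,1,1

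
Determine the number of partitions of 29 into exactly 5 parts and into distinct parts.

A partial list (first 12 by largest part):
1+2+3+4+19
1+2+3+5+18
1+2+3+6+17
1+2+4+5+17
1+2+3+7+16
1+2+4+6+16
1+3+4+5+16
1+2+3+8+15
1+2+4+7+15
1+2+5+6+15
1+3+4+6+15
2+3+4+5+15
…and 58 more, for 70 total.

70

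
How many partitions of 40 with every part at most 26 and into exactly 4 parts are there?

A full systematic count gives 411.

411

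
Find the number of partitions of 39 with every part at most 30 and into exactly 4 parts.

Direct enumeration gives 425 partitions.

425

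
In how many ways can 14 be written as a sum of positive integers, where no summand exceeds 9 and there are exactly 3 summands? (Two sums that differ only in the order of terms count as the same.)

They are:
9 + 4 + 1
9 + 3 + 2
8 + 5 + 1
8 + 4 + 2
8 + 3 + 3
7 + 6 + 1
7 + 5 + 2
7 + 4 + 3
6 + 6 + 2
6 + 5 + 3
6 + 4 + 4
5 + 5 + 4
That's 12 in total.

12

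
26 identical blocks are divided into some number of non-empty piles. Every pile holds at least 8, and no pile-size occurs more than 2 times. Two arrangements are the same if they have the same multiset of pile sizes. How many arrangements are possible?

9

Enumerating:
26
8,18
9,17
10,16
11,15
12,14
13,13
8,8,10
8,9,9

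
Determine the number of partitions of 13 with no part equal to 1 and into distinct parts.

10

Listing the qualifying partitions of 13:
13
11,2
10,3
9,4
8,5
8,3,2
7,6
7,4,2
6,5,2
6,4,3
Counting gives 10.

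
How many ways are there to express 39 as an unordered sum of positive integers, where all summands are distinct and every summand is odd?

41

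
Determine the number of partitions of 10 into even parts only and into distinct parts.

3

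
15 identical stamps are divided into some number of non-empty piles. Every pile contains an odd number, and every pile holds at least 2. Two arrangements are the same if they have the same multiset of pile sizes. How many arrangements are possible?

5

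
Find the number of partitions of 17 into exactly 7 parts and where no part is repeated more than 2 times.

2

The partitions of 17 that satisfy the conditions:
5+3+3+2+2+1+1
4+4+3+2+2+1+1
Counting gives 2.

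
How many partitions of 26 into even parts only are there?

Enumerating by decreasing first part gives 101 partitions in all.

101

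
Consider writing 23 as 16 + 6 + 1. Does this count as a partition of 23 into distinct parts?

Yes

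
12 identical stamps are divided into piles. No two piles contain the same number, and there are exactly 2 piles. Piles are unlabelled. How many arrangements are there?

Listing the qualifying partitions of 12:
11 + 1
10 + 2
9 + 3
8 + 4
7 + 5

5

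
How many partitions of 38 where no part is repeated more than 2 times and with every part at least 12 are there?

11

Enumerating:
38
26+12
25+13
24+14
23+15
22+16
21+17
20+18
19+19
14+12+12
13+13+12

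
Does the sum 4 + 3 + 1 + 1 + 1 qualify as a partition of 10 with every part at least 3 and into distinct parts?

The parts sum to 10, and the condition 'every summand is at least 3' is violated.

No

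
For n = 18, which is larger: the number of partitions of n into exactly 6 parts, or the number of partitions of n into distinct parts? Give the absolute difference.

12

Partitions of 18 into exactly 6 parts: 58.
Partitions of 18 into distinct parts: 46.
|58 − 46| = 12.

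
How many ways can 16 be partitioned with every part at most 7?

Direct enumeration gives 164 partitions.

164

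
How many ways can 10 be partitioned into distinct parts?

10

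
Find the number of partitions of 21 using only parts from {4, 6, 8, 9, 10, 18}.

The partitions of 21 that satisfy the conditions:
9+8+4
9+6+6
9+4+4+4

3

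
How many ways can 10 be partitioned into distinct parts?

10

They are:
10
9 + 1
8 + 2
7 + 3
7 + 2 + 1
6 + 4
6 + 3 + 1
5 + 4 + 1
5 + 3 + 2
4 + 3 + 2 + 1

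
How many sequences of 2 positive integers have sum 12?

By stars and bars with positive parts, the count is C(11,1) = 11.

11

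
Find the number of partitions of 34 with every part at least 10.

13

The partitions of 34 that satisfy the conditions:
34
24,10
23,11
22,12
21,13
20,14
19,15
18,16
17,17
14,10,10
13,11,10
12,12,10
12,11,11
Counting gives 13.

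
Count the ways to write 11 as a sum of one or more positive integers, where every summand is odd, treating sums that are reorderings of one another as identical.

12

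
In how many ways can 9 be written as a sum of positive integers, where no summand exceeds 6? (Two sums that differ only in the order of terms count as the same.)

There are too many to list fully; the first 12 (by largest part) are:
6,3
6,2,1
6,1,1,1
5,4
5,3,1
5,2,2
5,2,1,1
5,1,1,1,1
4,4,1
4,3,2
4,3,1,1
4,2,2,1
…and 14 more, for 26 total.

26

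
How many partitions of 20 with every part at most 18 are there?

625

A full systematic count gives 625.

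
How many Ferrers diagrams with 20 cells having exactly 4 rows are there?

64

There are too many to list fully; the first 12 (by largest part) are:
1+1+1+17
1+1+2+16
1+1+3+15
1+2+2+15
1+1+4+14
1+2+3+14
2+2+2+14
1+1+5+13
1+2+4+13
1+3+3+13
2+2+3+13
1+1+6+12
…and 52 more, for 64 total.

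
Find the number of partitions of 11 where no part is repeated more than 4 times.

44

A partial list (first 12 by largest part):
11
1, 10
2, 9
1, 1, 9
3, 8
1, 2, 8
1, 1, 1, 8
4, 7
1, 3, 7
2, 2, 7
1, 1, 2, 7
1, 1, 1, 1, 7
…and 32 more, for 44 total.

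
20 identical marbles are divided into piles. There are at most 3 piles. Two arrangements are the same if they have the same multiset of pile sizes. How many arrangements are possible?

There are too many to list fully; the first 12 (by largest part) are:
20
19+1
18+2
18+1+1
17+3
17+2+1
16+4
16+3+1
16+2+2
15+5
15+4+1
15+3+2
…and 32 more, for 44 total.

44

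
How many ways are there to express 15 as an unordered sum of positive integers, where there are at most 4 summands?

A partial list (first 12 by largest part):
15
14+1
13+2
13+1+1
12+3
12+2+1
12+1+1+1
11+4
11+3+1
11+2+2
11+2+1+1
10+5
…and 42 more, for 54 total.

54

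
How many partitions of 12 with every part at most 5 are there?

47

A partial list (first 12 by largest part):
2,5,5
1,1,5,5
3,4,5
1,2,4,5
1,1,1,4,5
1,3,3,5
2,2,3,5
1,1,2,3,5
1,1,1,1,3,5
1,2,2,2,5
1,1,1,2,2,5
1,1,1,1,1,2,5
…and 35 more, for 47 total.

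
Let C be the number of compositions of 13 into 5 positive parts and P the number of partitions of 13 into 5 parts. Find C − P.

Compositions: C(12,4) = 495.
Unordered (partitions into 5 parts): 18.
Difference: 495 − 18 = 477.

477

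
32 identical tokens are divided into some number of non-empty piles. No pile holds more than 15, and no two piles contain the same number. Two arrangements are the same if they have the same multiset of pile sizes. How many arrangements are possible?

222

Direct enumeration gives 222 partitions.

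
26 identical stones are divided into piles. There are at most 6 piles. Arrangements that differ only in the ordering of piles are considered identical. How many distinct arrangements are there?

709

A full systematic count gives 709.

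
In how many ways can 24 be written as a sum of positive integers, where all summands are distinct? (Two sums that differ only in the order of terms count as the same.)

122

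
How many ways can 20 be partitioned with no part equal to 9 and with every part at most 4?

108

Counting exhaustively, 108 partitions satisfy the conditions.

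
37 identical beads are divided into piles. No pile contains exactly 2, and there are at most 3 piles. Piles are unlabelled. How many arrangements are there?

115

Systematic enumeration (by largest part, then next-largest, …) yields 115.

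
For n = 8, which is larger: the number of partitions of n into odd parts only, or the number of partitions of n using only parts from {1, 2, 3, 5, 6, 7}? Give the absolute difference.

Partitions of 8 into odd parts only: 6.
Partitions of 8 using only parts from {1, 2, 3, 5, 6, 7}: 16.
|6 − 16| = 10.

10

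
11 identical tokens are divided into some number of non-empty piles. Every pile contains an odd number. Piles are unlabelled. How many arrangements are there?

12

They are:
11
9+1+1
7+3+1
7+1+1+1+1
5+5+1
5+3+3
5+3+1+1+1
5+1+1+1+1+1+1
3+3+3+1+1
3+3+1+1+1+1+1
3+1+1+1+1+1+1+1+1
1+1+1+1+1+1+1+1+1+1+1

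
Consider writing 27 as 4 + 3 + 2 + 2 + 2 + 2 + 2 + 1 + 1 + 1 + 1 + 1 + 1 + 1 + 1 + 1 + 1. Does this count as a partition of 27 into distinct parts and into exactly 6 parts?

The parts sum to 27, and the condition 'all summands are distinct' is violated.

No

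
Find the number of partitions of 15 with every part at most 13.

174

Systematic enumeration (by largest part, then next-largest, …) yields 174.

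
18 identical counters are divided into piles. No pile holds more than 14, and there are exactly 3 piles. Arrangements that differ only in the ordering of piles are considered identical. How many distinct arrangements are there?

25

The partitions of 18 that satisfy the conditions:
14,3,1
14,2,2
13,4,1
13,3,2
12,5,1
12,4,2
12,3,3
11,6,1
11,5,2
11,4,3
10,7,1
10,6,2
10,5,3
10,4,4
9,8,1
9,7,2
9,6,3
9,5,4
8,8,2
8,7,3
8,6,4
8,5,5
7,7,4
7,6,5
6,6,6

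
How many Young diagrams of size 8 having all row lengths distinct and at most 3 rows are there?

6

They are:
8
7, 1
6, 2
5, 3
5, 2, 1
4, 3, 1
That's 6 in total.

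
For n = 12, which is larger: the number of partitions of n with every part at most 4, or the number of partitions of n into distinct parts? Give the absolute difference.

Partitions of 12 with every part at most 4: 34.
Partitions of 12 into distinct parts: 15.
|34 − 15| = 19.

19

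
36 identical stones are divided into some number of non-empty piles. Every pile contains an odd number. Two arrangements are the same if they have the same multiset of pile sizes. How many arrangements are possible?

Systematic enumeration (by largest part, then next-largest, …) yields 668.

668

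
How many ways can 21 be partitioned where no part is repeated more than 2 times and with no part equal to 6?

Counting exhaustively, 175 partitions satisfy the conditions.

175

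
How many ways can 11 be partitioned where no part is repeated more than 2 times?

A partial list (first 12 by largest part):
11
1, 10
2, 9
1, 1, 9
3, 8
1, 2, 8
4, 7
1, 3, 7
2, 2, 7
1, 1, 2, 7
5, 6
1, 4, 6
…and 15 more, for 27 total.

27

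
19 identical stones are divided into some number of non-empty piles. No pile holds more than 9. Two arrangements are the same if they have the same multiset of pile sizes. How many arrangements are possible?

Direct enumeration gives 393 partitions.

393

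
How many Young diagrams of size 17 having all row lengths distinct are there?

38

A partial list (first 12 by largest part):
17
16 + 1
15 + 2
14 + 3
14 + 2 + 1
13 + 4
13 + 3 + 1
12 + 5
12 + 4 + 1
12 + 3 + 2
11 + 6
11 + 5 + 1
…and 26 more, for 38 total.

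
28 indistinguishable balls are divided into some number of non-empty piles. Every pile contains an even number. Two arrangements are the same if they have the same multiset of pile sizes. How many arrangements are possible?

Direct enumeration gives 135 partitions.

135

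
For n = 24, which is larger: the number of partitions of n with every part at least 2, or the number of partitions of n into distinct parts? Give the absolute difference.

Partitions of 24 with every part at least 2: 320.
Partitions of 24 into distinct parts: 122.
|320 − 122| = 198.

198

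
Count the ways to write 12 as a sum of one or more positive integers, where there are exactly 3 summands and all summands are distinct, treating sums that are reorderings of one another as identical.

Enumerating:
1 + 2 + 9
1 + 3 + 8
1 + 4 + 7
2 + 3 + 7
1 + 5 + 6
2 + 4 + 6
3 + 4 + 5
Counting gives 7.

7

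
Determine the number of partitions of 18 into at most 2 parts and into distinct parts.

9

Listing the qualifying partitions of 18:
18
17, 1
16, 2
15, 3
14, 4
13, 5
12, 6
11, 7
10, 8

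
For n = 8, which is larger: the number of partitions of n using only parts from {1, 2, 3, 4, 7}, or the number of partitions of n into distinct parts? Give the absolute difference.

Partitions of 8 using only parts from {1, 2, 3, 4, 7}: 16.
Partitions of 8 into distinct parts: 6.
|16 − 6| = 10.

10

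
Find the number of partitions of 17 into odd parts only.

A partial list (first 12 by largest part):
17
1+1+15
1+3+13
1+1+1+1+13
1+5+11
3+3+11
1+1+1+3+11
1+1+1+1+1+1+11
1+7+9
3+5+9
1+1+1+5+9
1+1+3+3+9
…and 26 more, for 38 total.

38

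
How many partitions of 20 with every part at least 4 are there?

24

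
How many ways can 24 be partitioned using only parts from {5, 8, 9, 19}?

3

Enumerating:
5, 19
5, 5, 5, 9
8, 8, 8
That's 3 in total.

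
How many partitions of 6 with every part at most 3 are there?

Enumerating:
3, 3
3, 2, 1
3, 1, 1, 1
2, 2, 2
2, 2, 1, 1
2, 1, 1, 1, 1
1, 1, 1, 1, 1, 1

7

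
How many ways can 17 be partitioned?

297

There are 297 such partitions.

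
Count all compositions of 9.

256

There are 8 gaps and each independently is a cut or not, giving 2^8 = 256.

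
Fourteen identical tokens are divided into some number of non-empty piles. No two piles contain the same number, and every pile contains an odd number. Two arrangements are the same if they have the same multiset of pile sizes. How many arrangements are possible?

3

Listing the qualifying partitions of 14:
13,1
11,3
9,5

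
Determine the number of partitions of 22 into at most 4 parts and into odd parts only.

24

Enumerating:
21+1
19+3
19+1+1+1
17+5
17+3+1+1
15+7
15+5+1+1
15+3+3+1
13+9
13+7+1+1
13+5+3+1
13+3+3+3
11+11
11+9+1+1
11+7+3+1
11+5+5+1
11+5+3+3
9+9+3+1
9+7+5+1
9+7+3+3
9+5+5+3
7+7+7+1
7+7+5+3
7+5+5+5
Counting gives 24.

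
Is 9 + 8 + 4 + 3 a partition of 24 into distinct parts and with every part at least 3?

Yes

The parts sum to 24, and the condition 'all summands are distinct' holds; the condition 'every summand is at least 3' holds.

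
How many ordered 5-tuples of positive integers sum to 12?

330

Place 4 bars in the 11 internal gaps of a row of 12 dots: C(11,4) = 330.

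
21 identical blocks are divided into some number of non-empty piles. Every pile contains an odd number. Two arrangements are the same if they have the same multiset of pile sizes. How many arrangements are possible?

76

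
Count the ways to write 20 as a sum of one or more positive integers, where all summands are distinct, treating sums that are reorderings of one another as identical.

64

A partial list (first 12 by largest part):
20
19, 1
18, 2
17, 3
17, 2, 1
16, 4
16, 3, 1
15, 5
15, 4, 1
15, 3, 2
14, 6
14, 5, 1
…and 52 more, for 64 total.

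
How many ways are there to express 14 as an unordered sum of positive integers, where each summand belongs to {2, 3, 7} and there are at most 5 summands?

The partitions of 14 that satisfy the conditions:
7,7
7,3,2,2
3,3,3,3,2
Counting gives 3.

3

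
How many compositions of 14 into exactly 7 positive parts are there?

1716

A composition of 14 into 7 positive parts is chosen by placing 6 dividers among the 13 gaps between 14 units: C(13,6) = 1716.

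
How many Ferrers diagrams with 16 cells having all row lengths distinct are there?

A partial list (first 12 by largest part):
16
15, 1
14, 2
13, 3
13, 2, 1
12, 4
12, 3, 1
11, 5
11, 4, 1
11, 3, 2
10, 6
10, 5, 1
…and 20 more, for 32 total.

32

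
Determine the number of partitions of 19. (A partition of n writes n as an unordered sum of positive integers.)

Systematic enumeration (by largest part, then next-largest, …) yields 490.

490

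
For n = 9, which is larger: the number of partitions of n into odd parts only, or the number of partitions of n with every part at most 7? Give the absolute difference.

20

Partitions of 9 into odd parts only: 8.
Partitions of 9 with every part at most 7: 28.
|8 − 28| = 20.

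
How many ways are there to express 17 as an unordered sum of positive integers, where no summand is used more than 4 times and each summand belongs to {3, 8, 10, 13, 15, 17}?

They are:
17
8+3+3+3
That's 2 in total.

2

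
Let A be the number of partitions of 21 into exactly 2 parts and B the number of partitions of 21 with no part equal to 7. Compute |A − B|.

647

Partitions of 21 into exactly 2 parts: 10.
Partitions of 21 with no part equal to 7: 657.
|10 − 657| = 647.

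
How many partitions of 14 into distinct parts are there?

22

They are:
14
13+1
12+2
11+3
11+2+1
10+4
10+3+1
9+5
9+4+1
9+3+2
8+6
8+5+1
8+4+2
8+3+2+1
7+6+1
7+5+2
7+4+3
7+4+2+1
6+5+3
6+5+2+1
6+4+3+1
5+4+3+2
That's 22 in total.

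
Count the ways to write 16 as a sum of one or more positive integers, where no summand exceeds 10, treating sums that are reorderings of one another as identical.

There are 212 such partitions.

212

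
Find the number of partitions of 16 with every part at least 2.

55

A partial list (first 12 by largest part):
16
14 + 2
13 + 3
12 + 4
12 + 2 + 2
11 + 5
11 + 3 + 2
10 + 6
10 + 4 + 2
10 + 3 + 3
10 + 2 + 2 + 2
9 + 7
…and 43 more, for 55 total.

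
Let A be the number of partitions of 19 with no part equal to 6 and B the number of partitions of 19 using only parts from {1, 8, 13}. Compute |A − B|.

Partitions of 19 with no part equal to 6: 389.
Partitions of 19 using only parts from {1, 8, 13}: 4.
|389 − 4| = 385.

385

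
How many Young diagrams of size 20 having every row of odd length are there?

64

A partial list (first 12 by largest part):
1,19
3,17
1,1,1,17
5,15
1,1,3,15
1,1,1,1,1,15
7,13
1,1,5,13
1,3,3,13
1,1,1,1,3,13
1,1,1,1,1,1,1,13
9,11
…and 52 more, for 64 total.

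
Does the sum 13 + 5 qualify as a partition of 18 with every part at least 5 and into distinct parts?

The parts sum to 18, and the condition 'every summand is at least 5' holds; the condition 'all summands are distinct' holds.

Yes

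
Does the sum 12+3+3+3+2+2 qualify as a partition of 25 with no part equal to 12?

No

The parts sum to 25, and the condition 'no summand equals 12' is violated.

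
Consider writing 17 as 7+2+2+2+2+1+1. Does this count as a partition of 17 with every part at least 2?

The parts sum to 17, and the condition 'every summand is at least 2' is violated.

No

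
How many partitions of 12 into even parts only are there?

11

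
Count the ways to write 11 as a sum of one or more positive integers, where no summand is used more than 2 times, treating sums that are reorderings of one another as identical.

There are too many to list fully; the first 12 (by largest part) are:
11
10 + 1
9 + 2
9 + 1 + 1
8 + 3
8 + 2 + 1
7 + 4
7 + 3 + 1
7 + 2 + 2
7 + 2 + 1 + 1
6 + 5
6 + 4 + 1
…and 15 more, for 27 total.

27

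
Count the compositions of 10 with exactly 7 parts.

Equivalently, choose which 6 of the 9 gaps become plus signs: C(9,6) = 84.

84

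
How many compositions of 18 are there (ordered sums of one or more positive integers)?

There are 17 gaps and each independently is a cut or not, giving 2^17 = 131072.

131072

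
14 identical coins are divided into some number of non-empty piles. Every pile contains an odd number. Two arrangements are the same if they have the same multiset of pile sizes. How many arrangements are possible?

They are:
1,13
3,11
1,1,1,11
5,9
1,1,3,9
1,1,1,1,1,9
7,7
1,1,5,7
1,3,3,7
1,1,1,1,3,7
1,1,1,1,1,1,1,7
1,3,5,5
1,1,1,1,5,5
3,3,3,5
1,1,1,3,3,5
1,1,1,1,1,1,3,5
1,1,1,1,1,1,1,1,1,5
1,1,3,3,3,3
1,1,1,1,1,3,3,3
1,1,1,1,1,1,1,1,3,3
1,1,1,1,1,1,1,1,1,1,1,3
1,1,1,1,1,1,1,1,1,1,1,1,1,1
That's 22 in total.

22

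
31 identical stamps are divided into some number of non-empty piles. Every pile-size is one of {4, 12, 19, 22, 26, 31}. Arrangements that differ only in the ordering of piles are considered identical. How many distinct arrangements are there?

3

Listing the qualifying partitions of 31:
31
12, 19
4, 4, 4, 19
That's 3 in total.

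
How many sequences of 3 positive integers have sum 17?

Equivalently, choose which 2 of the 16 gaps become plus signs: C(16,2) = 120.

120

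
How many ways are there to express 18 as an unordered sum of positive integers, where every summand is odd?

A partial list (first 12 by largest part):
17+1
15+3
15+1+1+1
13+5
13+3+1+1
13+1+1+1+1+1
11+7
11+5+1+1
11+3+3+1
11+3+1+1+1+1
11+1+1+1+1+1+1+1
9+9
…and 34 more, for 46 total.

46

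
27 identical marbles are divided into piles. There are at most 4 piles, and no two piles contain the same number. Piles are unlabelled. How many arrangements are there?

134

Systematic enumeration (by largest part, then next-largest, …) yields 134.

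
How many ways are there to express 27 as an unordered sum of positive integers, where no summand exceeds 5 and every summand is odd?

33

A partial list (first 12 by largest part):
5+5+5+5+5+1+1
5+5+5+5+3+3+1
5+5+5+5+3+1+1+1+1
5+5+5+5+1+1+1+1+1+1+1
5+5+5+3+3+3+3
5+5+5+3+3+3+1+1+1
5+5+5+3+3+1+1+1+1+1+1
5+5+5+3+1+1+1+1+1+1+1+1+1
5+5+5+1+1+1+1+1+1+1+1+1+1+1+1
5+5+3+3+3+3+3+1+1
5+5+3+3+3+3+1+1+1+1+1
5+5+3+3+3+1+1+1+1+1+1+1+1
…and 21 more, for 33 total.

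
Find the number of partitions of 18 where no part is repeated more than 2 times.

135

A full systematic count gives 135.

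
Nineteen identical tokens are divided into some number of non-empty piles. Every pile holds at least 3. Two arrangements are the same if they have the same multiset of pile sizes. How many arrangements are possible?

39

There are too many to list fully; the first 12 (by largest part) are:
19
16+3
15+4
14+5
13+6
13+3+3
12+7
12+4+3
11+8
11+5+3
11+4+4
10+9
…and 27 more, for 39 total.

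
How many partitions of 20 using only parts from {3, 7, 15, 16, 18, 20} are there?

Enumerating:
20
3+3+7+7
Counting gives 2.

2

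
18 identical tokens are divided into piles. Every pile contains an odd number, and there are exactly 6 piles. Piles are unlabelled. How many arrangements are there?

11

Listing the qualifying partitions of 18:
13+1+1+1+1+1
11+3+1+1+1+1
9+5+1+1+1+1
9+3+3+1+1+1
7+7+1+1+1+1
7+5+3+1+1+1
7+3+3+3+1+1
5+5+5+1+1+1
5+5+3+3+1+1
5+3+3+3+3+1
3+3+3+3+3+3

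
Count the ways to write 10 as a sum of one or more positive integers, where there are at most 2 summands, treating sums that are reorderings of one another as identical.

6

Listing the qualifying partitions of 10:
10
9+1
8+2
7+3
6+4
5+5
That's 6 in total.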